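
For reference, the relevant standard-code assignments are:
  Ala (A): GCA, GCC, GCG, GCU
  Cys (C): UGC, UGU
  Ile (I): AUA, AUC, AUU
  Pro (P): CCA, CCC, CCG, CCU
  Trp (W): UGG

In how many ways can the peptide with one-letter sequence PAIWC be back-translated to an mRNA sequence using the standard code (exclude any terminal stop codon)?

Pro: 4 codons.
Ala: 4 codons.
Ile: 3 codons.
Trp: 1 codon.
Cys: 2 codons.
4 × 4 × 3 × 1 × 2 = 96.

96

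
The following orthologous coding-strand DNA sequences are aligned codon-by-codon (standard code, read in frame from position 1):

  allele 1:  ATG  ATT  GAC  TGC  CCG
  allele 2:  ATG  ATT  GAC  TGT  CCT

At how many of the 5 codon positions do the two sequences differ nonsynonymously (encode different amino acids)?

Codon 1: ATG Met / ATG Met — identical.
Codon 2: ATT Ile / ATT Ile — identical.
Codon 3: GAC Asp / GAC Asp — identical.
Codon 4: TGC Cys / TGT Cys — synonymous.
Codon 5: CCG Pro / CCT Pro — synonymous.
Nonsynonymous differences: 0.

0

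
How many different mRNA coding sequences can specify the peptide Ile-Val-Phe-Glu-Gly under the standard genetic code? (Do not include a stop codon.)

192

Ile: 3 codons.
Val: 4 codons.
Phe: 2 codons.
Glu: 2 codons.
Gly: 4 codons.
3 × 4 × 2 × 2 × 4 = 192.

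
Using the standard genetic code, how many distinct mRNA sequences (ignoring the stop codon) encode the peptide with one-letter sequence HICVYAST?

9216

His: 2 codons.
Ile: 3 codons.
Cys: 2 codons.
Val: 4 codons.
Tyr: 2 codons.
Ala: 4 codons.
Ser: 6 codons.
Thr: 4 codons.
2 × 3 × 2 × 4 × 2 × 4 × 6 × 4 = 9216.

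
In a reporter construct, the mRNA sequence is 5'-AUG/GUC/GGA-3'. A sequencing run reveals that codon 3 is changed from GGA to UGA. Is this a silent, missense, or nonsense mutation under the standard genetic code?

Position 7 falls in codon 3: GGA → Gly.
After the substitution the codon is UGA → Stop.
The new codon is a stop codon, so this is a nonsense mutation.

nonsense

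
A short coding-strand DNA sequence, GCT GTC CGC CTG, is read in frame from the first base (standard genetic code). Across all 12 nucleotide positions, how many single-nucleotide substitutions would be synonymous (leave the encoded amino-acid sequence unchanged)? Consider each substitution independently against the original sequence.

13

Codon 1 (GCT, Ala): 3 synonymous substitutions.
Codon 2 (GTC, Val): 3 synonymous substitutions.
Codon 3 (CGC, Arg): 3 synonymous substitutions.
Codon 4 (CTG, Leu): 4 synonymous substitutions.
Total: 3 + 3 + 3 + 4 = 13.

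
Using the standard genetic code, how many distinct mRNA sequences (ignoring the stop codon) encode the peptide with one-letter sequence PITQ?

Pro: 4 codons.
Ile: 3 codons.
Thr: 4 codons.
Gln: 2 codons.
4 × 3 × 4 × 2 = 96.

96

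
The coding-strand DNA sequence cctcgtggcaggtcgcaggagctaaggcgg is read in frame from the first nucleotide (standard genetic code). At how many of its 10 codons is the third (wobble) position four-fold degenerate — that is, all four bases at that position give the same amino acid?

6

Codon 1 CCT (Pro): third position 4-fold.
Codon 2 CGT (Arg): third position 4-fold.
Codon 3 GGC (Gly): third position 4-fold.
Codon 4 AGG (Arg): third position 2-fold.
Codon 5 TCG (Ser): third position 4-fold.
Codon 6 CAG (Gln): third position 2-fold.
Codon 7 GAG (Glu): third position 2-fold.
Codon 8 CTA (Leu): third position 4-fold.
Codon 9 AGG (Arg): third position 2-fold.
Codon 10 CGG (Arg): third position 4-fold.
Four-fold degenerate third positions: 6.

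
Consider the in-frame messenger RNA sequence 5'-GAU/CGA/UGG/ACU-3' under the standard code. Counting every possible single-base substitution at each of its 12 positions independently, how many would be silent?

8

Codon 1 (GAU, Asp): 1 synonymous substitution.
Codon 2 (CGA, Arg): 4 synonymous substitutions.
Codon 3 (UGG, Trp): 0 synonymous substitutions.
Codon 4 (ACU, Thr): 3 synonymous substitutions.
Total: 1 + 4 + 0 + 3 = 8.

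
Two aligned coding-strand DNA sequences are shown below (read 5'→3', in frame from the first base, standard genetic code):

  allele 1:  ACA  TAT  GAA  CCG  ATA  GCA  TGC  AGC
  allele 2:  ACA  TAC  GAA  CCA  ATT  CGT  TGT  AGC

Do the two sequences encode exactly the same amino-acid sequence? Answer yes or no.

Codon 1: ACA Thr / ACA Thr — identical.
Codon 2: TAT Tyr / TAC Tyr — synonymous.
Codon 3: GAA Glu / GAA Glu — identical.
Codon 4: CCG Pro / CCA Pro — synonymous.
Codon 5: ATA Ile / ATT Ile — synonymous.
Codon 6: GCA Ala / CGT Arg — nonsynonymous.
Codon 7: TGC Cys / TGT Cys — synonymous.
Codon 8: AGC Ser / AGC Ser — identical.
Nonsynonymous differences: 1 → different protein.

no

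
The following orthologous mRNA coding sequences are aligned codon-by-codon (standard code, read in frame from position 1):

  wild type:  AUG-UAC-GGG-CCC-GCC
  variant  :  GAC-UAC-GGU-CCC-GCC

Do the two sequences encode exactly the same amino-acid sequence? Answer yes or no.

no

Codon 1: AUG Met / GAC Asp — nonsynonymous.
Codon 2: UAC Tyr / UAC Tyr — identical.
Codon 3: GGG Gly / GGU Gly — synonymous.
Codon 4: CCC Pro / CCC Pro — identical.
Codon 5: GCC Ala / GCC Ala — identical.
Nonsynonymous differences: 1 → different protein.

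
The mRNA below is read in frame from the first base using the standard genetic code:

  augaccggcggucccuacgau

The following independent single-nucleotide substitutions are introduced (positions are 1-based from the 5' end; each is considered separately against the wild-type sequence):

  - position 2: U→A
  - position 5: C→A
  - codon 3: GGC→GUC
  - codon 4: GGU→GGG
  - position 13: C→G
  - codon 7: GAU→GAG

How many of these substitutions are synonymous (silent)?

1

Codon 1: AUG (Met) → AAG (Lys) — missense.
Codon 2: ACC (Thr) → AAC (Asn) — missense.
Codon 3: GGC (Gly) → GUC (Val) — missense.
Codon 4: GGU (Gly) → GGG (Gly) — synonymous.
Codon 5: CCC (Pro) → GCC (Ala) — missense.
Codon 7: GAU (Asp) → GAG (Glu) — missense.
Synonymous: 1 of 6.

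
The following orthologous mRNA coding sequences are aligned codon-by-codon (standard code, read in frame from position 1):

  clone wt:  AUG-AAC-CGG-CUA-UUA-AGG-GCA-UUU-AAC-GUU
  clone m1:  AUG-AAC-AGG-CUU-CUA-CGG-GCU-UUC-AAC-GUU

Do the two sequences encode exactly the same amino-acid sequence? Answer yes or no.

yes

Codon 1: AUG Met / AUG Met — identical.
Codon 2: AAC Asn / AAC Asn — identical.
Codon 3: CGG Arg / AGG Arg — synonymous.
Codon 4: CUA Leu / CUU Leu — synonymous.
Codon 5: UUA Leu / CUA Leu — synonymous.
Codon 6: AGG Arg / CGG Arg — synonymous.
Codon 7: GCA Ala / GCU Ala — synonymous.
Codon 8: UUU Phe / UUC Phe — synonymous.
Codon 9: AAC Asn / AAC Asn — identical.
Codon 10: GUU Val / GUU Val — identical.
Nonsynonymous differences: 0 → same protein.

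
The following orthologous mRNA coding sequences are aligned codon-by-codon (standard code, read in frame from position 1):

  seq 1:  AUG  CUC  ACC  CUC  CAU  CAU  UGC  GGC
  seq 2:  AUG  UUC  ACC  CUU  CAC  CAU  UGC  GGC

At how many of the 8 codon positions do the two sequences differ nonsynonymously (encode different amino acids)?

Codon 1: AUG Met / AUG Met — identical.
Codon 2: CUC Leu / UUC Phe — nonsynonymous.
Codon 3: ACC Thr / ACC Thr — identical.
Codon 4: CUC Leu / CUU Leu — synonymous.
Codon 5: CAU His / CAC His — synonymous.
Codon 6: CAU His / CAU His — identical.
Codon 7: UGC Cys / UGC Cys — identical.
Codon 8: GGC Gly / GGC Gly — identical.
Nonsynonymous differences: 1.

1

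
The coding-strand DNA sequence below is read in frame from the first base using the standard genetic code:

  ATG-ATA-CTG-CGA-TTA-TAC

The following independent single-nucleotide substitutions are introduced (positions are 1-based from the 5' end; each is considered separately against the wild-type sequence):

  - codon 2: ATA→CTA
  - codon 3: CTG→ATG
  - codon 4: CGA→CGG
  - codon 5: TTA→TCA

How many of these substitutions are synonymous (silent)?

Codon 2: ATA (Ile) → CTA (Leu) — missense.
Codon 3: CTG (Leu) → ATG (Met) — missense.
Codon 4: CGA (Arg) → CGG (Arg) — synonymous.
Codon 5: TTA (Leu) → TCA (Ser) — missense.
Synonymous: 1 of 4.

1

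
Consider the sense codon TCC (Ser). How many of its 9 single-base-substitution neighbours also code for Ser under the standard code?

3

Position 1: none → 0 synonymous.
Position 2: none → 0 synonymous.
Position 3: TCT, TCA, TCG → 3 synonymous.
Total: 0 + 0 + 3 = 3.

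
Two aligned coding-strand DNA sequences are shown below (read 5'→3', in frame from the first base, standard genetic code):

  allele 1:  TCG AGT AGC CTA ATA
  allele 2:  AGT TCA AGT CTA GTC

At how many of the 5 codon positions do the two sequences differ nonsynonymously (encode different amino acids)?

1

Codon 1: TCG Ser / AGT Ser — synonymous.
Codon 2: AGT Ser / TCA Ser — synonymous.
Codon 3: AGC Ser / AGT Ser — synonymous.
Codon 4: CTA Leu / CTA Leu — identical.
Codon 5: ATA Ile / GTC Val — nonsynonymous.
Nonsynonymous differences: 1.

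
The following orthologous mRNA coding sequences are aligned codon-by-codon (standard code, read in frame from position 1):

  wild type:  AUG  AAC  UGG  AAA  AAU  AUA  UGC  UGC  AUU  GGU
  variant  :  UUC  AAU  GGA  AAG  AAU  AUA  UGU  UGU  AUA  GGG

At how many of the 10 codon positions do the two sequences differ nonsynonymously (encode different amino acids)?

2

Codon 1: AUG Met / UUC Phe — nonsynonymous.
Codon 2: AAC Asn / AAU Asn — synonymous.
Codon 3: UGG Trp / GGA Gly — nonsynonymous.
Codon 4: AAA Lys / AAG Lys — synonymous.
Codon 5: AAU Asn / AAU Asn — identical.
Codon 6: AUA Ile / AUA Ile — identical.
Codon 7: UGC Cys / UGU Cys — synonymous.
Codon 8: UGC Cys / UGU Cys — synonymous.
Codon 9: AUU Ile / AUA Ile — synonymous.
Codon 10: GGU Gly / GGG Gly — synonymous.
Nonsynonymous differences: 2.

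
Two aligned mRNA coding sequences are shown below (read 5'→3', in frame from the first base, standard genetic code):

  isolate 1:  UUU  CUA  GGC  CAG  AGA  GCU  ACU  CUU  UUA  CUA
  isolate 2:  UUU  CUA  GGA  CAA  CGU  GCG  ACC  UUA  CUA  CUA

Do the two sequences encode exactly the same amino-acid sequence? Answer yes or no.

Codon 1: UUU Phe / UUU Phe — identical.
Codon 2: CUA Leu / CUA Leu — identical.
Codon 3: GGC Gly / GGA Gly — synonymous.
Codon 4: CAG Gln / CAA Gln — synonymous.
Codon 5: AGA Arg / CGU Arg — synonymous.
Codon 6: GCU Ala / GCG Ala — synonymous.
Codon 7: ACU Thr / ACC Thr — synonymous.
Codon 8: CUU Leu / UUA Leu — synonymous.
Codon 9: UUA Leu / CUA Leu — synonymous.
Codon 10: CUA Leu / CUA Leu — identical.
Nonsynonymous differences: 0 → same protein.

yes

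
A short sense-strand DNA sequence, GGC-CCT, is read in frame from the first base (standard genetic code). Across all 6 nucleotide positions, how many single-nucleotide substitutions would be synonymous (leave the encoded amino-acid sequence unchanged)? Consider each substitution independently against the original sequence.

6

Codon 1 (GGC, Gly): 3 synonymous substitutions.
Codon 2 (CCT, Pro): 3 synonymous substitutions.
Total: 3 + 3 = 6.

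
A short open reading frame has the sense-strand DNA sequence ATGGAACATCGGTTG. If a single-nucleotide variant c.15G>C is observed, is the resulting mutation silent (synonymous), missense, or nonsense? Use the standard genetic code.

Position 15 falls in codon 5: TTG → Leu.
After the substitution the codon is TTC → Phe.
Leu ≠ Phe, so this is a missense mutation.

missense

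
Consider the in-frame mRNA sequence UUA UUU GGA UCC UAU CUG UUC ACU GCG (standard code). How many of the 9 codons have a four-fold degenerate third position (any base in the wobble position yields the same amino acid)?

Codon 1 UUA (Leu): third position 2-fold.
Codon 2 UUU (Phe): third position 2-fold.
Codon 3 GGA (Gly): third position 4-fold.
Codon 4 UCC (Ser): third position 4-fold.
Codon 5 UAU (Tyr): third position 2-fold.
Codon 6 CUG (Leu): third position 4-fold.
Codon 7 UUC (Phe): third position 2-fold.
Codon 8 ACU (Thr): third position 4-fold.
Codon 9 GCG (Ala): third position 4-fold.
Four-fold degenerate third positions: 5.

5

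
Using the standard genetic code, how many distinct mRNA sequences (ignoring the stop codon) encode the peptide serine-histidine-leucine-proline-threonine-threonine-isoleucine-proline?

Ser: 6 codons.
His: 2 codons.
Leu: 6 codons.
Pro: 4 codons.
Thr: 4 codons.
Thr: 4 codons.
Ile: 3 codons.
Pro: 4 codons.
6 × 2 × 6 × 4 × 4 × 4 × 3 × 4 = 55296.

55296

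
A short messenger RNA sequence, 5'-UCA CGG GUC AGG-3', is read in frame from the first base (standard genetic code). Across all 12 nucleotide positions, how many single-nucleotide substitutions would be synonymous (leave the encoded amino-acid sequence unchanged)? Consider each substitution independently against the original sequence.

Codon 1 (UCA, Ser): 3 synonymous substitutions.
Codon 2 (CGG, Arg): 4 synonymous substitutions.
Codon 3 (GUC, Val): 3 synonymous substitutions.
Codon 4 (AGG, Arg): 2 synonymous substitutions.
Total: 3 + 4 + 3 + 2 = 12.

12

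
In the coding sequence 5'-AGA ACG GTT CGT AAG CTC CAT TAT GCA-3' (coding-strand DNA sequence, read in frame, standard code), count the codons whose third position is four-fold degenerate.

Codon 1 AGA (Arg): third position 2-fold.
Codon 2 ACG (Thr): third position 4-fold.
Codon 3 GTT (Val): third position 4-fold.
Codon 4 CGT (Arg): third position 4-fold.
Codon 5 AAG (Lys): third position 2-fold.
Codon 6 CTC (Leu): third position 4-fold.
Codon 7 CAT (His): third position 2-fold.
Codon 8 TAT (Tyr): third position 2-fold.
Codon 9 GCA (Ala): third position 4-fold.
Four-fold degenerate third positions: 5.

5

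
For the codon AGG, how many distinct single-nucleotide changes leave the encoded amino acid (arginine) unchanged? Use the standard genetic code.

Position 1: CGG → 1 synonymous.
Position 2: none → 0 synonymous.
Position 3: AGA → 1 synonymous.
Total: 1 + 0 + 1 = 2.

2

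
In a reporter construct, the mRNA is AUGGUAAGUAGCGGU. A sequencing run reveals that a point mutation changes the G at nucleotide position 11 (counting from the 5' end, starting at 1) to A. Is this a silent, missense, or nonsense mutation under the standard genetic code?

Position 11 falls in codon 4: AGC → Ser.
After the substitution the codon is AAC → Asn.
Ser ≠ Asn, so this is a missense mutation.

missense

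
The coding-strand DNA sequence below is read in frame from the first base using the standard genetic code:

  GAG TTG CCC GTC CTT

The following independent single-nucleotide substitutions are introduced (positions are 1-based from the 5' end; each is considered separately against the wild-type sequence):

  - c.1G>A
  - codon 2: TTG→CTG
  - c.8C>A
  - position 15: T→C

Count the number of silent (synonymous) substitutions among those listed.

2

Codon 1: GAG (Glu) → AAG (Lys) — missense.
Codon 2: TTG (Leu) → CTG (Leu) — synonymous.
Codon 3: CCC (Pro) → CAC (His) — missense.
Codon 5: CTT (Leu) → CTC (Leu) — synonymous.
Synonymous: 2 of 4.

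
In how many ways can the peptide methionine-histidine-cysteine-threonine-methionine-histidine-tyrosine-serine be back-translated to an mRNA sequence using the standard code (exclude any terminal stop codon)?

Met: 1 codon.
His: 2 codons.
Cys: 2 codons.
Thr: 4 codons.
Met: 1 codon.
His: 2 codons.
Tyr: 2 codons.
Ser: 6 codons.
1 × 2 × 2 × 4 × 1 × 2 × 2 × 6 = 384.

384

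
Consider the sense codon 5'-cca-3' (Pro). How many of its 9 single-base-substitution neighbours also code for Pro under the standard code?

3

Position 1: none → 0 synonymous.
Position 2: none → 0 synonymous.
Position 3: CCU, CCC, CCG → 3 synonymous.
Total: 0 + 0 + 3 = 3.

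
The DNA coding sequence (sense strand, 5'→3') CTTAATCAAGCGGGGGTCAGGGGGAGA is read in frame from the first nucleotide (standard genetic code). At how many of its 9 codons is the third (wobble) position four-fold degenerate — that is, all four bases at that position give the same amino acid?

5

Codon 1 CTT (Leu): third position 4-fold.
Codon 2 AAT (Asn): third position 2-fold.
Codon 3 CAA (Gln): third position 2-fold.
Codon 4 GCG (Ala): third position 4-fold.
Codon 5 GGG (Gly): third position 4-fold.
Codon 6 GTC (Val): third position 4-fold.
Codon 7 AGG (Arg): third position 2-fold.
Codon 8 GGG (Gly): third position 4-fold.
Codon 9 AGA (Arg): third position 2-fold.
Four-fold degenerate third positions: 5.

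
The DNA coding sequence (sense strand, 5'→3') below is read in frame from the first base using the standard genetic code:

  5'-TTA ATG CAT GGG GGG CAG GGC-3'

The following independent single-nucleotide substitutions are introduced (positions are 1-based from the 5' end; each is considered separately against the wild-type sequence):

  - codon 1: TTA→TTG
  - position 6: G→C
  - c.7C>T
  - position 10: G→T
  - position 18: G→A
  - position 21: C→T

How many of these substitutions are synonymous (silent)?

Codon 1: TTA (Leu) → TTG (Leu) — synonymous.
Codon 2: ATG (Met) → ATC (Ile) — missense.
Codon 3: CAT (His) → TAT (Tyr) — missense.
Codon 4: GGG (Gly) → TGG (Trp) — missense.
Codon 6: CAG (Gln) → CAA (Gln) — synonymous.
Codon 7: GGC (Gly) → GGT (Gly) — synonymous.
Synonymous: 3 of 6.

3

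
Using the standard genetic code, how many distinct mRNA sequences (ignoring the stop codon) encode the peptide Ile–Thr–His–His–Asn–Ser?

Ile: 3 codons.
Thr: 4 codons.
His: 2 codons.
His: 2 codons.
Asn: 2 codons.
Ser: 6 codons.
3 × 4 × 2 × 2 × 2 × 6 = 576.

576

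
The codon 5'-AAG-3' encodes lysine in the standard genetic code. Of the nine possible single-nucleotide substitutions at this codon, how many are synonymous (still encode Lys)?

1

Position 1: none → 0 synonymous.
Position 2: none → 0 synonymous.
Position 3: AAA → 1 synonymous.
Total: 0 + 0 + 1 = 1.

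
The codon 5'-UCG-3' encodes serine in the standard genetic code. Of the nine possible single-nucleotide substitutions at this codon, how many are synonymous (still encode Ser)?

3

Position 1: none → 0 synonymous.
Position 2: none → 0 synonymous.
Position 3: UCU, UCC, UCA → 3 synonymous.
Total: 0 + 0 + 3 = 3.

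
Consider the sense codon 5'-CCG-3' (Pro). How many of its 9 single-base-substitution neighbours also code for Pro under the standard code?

Position 1: none → 0 synonymous.
Position 2: none → 0 synonymous.
Position 3: CCU, CCC, CCA → 3 synonymous.
Total: 0 + 0 + 3 = 3.

3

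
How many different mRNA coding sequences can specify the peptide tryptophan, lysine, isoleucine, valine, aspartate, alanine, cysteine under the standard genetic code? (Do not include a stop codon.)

384

Trp: 1 codon.
Lys: 2 codons.
Ile: 3 codons.
Val: 4 codons.
Asp: 2 codons.
Ala: 4 codons.
Cys: 2 codons.
1 × 2 × 3 × 4 × 2 × 4 × 2 = 384.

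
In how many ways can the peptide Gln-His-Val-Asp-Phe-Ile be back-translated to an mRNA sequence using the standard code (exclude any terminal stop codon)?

Gln: 2 codons.
His: 2 codons.
Val: 4 codons.
Asp: 2 codons.
Phe: 2 codons.
Ile: 3 codons.
2 × 2 × 4 × 2 × 2 × 3 = 192.

192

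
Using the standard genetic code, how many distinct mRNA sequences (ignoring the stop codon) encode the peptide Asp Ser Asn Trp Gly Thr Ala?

1536

Asp: 2 codons.
Ser: 6 codons.
Asn: 2 codons.
Trp: 1 codon.
Gly: 4 codons.
Thr: 4 codons.
Ala: 4 codons.
2 × 6 × 2 × 1 × 4 × 4 × 4 = 1536.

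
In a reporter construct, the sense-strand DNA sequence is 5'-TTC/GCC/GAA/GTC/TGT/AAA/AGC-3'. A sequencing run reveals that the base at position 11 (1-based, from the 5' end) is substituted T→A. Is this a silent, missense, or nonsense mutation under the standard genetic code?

missense

Position 11 falls in codon 4: GTC → Val.
After the substitution the codon is GAC → Asp.
Val ≠ Asp, so this is a missense mutation.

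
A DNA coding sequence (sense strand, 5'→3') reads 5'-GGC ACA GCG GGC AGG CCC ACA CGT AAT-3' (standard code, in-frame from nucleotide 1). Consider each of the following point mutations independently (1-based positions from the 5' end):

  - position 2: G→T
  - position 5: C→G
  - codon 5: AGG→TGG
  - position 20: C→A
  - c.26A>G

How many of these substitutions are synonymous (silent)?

0

Codon 1: GGC (Gly) → GTC (Val) — missense.
Codon 2: ACA (Thr) → AGA (Arg) — missense.
Codon 5: AGG (Arg) → TGG (Trp) — missense.
Codon 7: ACA (Thr) → AAA (Lys) — missense.
Codon 9: AAT (Asn) → AGT (Ser) — missense.
Synonymous: 0 of 5.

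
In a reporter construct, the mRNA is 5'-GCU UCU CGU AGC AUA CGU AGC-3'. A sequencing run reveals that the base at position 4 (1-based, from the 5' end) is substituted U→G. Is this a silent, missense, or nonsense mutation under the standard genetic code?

Position 4 falls in codon 2: UCU → Ser.
After the substitution the codon is GCU → Ala.
Ser ≠ Ala, so this is a missense mutation.

missense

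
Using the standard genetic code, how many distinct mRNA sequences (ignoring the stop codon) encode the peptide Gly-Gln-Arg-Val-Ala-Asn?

1536

Gly: 4 codons.
Gln: 2 codons.
Arg: 6 codons.
Val: 4 codons.
Ala: 4 codons.
Asn: 2 codons.
4 × 2 × 6 × 4 × 4 × 2 = 1536.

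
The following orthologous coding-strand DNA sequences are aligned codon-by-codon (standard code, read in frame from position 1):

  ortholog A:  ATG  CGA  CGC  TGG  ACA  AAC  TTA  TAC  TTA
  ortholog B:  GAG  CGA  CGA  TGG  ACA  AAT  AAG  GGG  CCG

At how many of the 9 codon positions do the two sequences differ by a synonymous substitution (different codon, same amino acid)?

Codon 1: ATG Met / GAG Glu — nonsynonymous.
Codon 2: CGA Arg / CGA Arg — identical.
Codon 3: CGC Arg / CGA Arg — synonymous.
Codon 4: TGG Trp / TGG Trp — identical.
Codon 5: ACA Thr / ACA Thr — identical.
Codon 6: AAC Asn / AAT Asn — synonymous.
Codon 7: TTA Leu / AAG Lys — nonsynonymous.
Codon 8: TAC Tyr / GGG Gly — nonsynonymous.
Codon 9: TTA Leu / CCG Pro — nonsynonymous.
Synonymous differences: 2.

2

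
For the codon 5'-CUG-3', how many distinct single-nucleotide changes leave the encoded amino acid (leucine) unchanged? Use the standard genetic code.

Position 1: UUG → 1 synonymous.
Position 2: none → 0 synonymous.
Position 3: CUU, CUC, CUA → 3 synonymous.
Total: 1 + 0 + 3 = 4.

4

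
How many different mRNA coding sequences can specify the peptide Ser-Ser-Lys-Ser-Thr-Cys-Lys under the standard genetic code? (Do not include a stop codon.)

6912

Ser: 6 codons.
Ser: 6 codons.
Lys: 2 codons.
Ser: 6 codons.
Thr: 4 codons.
Cys: 2 codons.
Lys: 2 codons.
6 × 6 × 2 × 6 × 4 × 2 × 2 = 6912.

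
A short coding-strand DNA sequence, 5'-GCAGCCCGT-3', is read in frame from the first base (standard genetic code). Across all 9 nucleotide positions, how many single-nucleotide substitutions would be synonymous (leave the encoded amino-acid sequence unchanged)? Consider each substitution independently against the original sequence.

Codon 1 (GCA, Ala): 3 synonymous substitutions.
Codon 2 (GCC, Ala): 3 synonymous substitutions.
Codon 3 (CGT, Arg): 3 synonymous substitutions.
Total: 3 + 3 + 3 = 9.

9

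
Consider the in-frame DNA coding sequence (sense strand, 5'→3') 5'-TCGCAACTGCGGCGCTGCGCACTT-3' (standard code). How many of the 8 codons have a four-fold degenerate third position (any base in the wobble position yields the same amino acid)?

6

Codon 1 TCG (Ser): third position 4-fold.
Codon 2 CAA (Gln): third position 2-fold.
Codon 3 CTG (Leu): third position 4-fold.
Codon 4 CGG (Arg): third position 4-fold.
Codon 5 CGC (Arg): third position 4-fold.
Codon 6 TGC (Cys): third position 2-fold.
Codon 7 GCA (Ala): third position 4-fold.
Codon 8 CTT (Leu): third position 4-fold.
Four-fold degenerate third positions: 6.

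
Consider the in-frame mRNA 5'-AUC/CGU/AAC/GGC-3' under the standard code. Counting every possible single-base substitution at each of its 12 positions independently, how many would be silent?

9

Codon 1 (AUC, Ile): 2 synonymous substitutions.
Codon 2 (CGU, Arg): 3 synonymous substitutions.
Codon 3 (AAC, Asn): 1 synonymous substitution.
Codon 4 (GGC, Gly): 3 synonymous substitutions.
Total: 2 + 3 + 1 + 3 = 9.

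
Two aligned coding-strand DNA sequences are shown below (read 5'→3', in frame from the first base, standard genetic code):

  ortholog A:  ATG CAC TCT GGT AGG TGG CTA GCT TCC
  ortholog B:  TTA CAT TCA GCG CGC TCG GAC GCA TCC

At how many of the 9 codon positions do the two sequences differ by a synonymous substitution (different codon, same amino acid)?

Codon 1: ATG Met / TTA Leu — nonsynonymous.
Codon 2: CAC His / CAT His — synonymous.
Codon 3: TCT Ser / TCA Ser — synonymous.
Codon 4: GGT Gly / GCG Ala — nonsynonymous.
Codon 5: AGG Arg / CGC Arg — synonymous.
Codon 6: TGG Trp / TCG Ser — nonsynonymous.
Codon 7: CTA Leu / GAC Asp — nonsynonymous.
Codon 8: GCT Ala / GCA Ala — synonymous.
Codon 9: TCC Ser / TCC Ser — identical.
Synonymous differences: 4.

4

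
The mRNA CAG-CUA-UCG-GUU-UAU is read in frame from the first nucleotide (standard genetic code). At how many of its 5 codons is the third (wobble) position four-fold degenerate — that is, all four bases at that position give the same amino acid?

3

Codon 1 CAG (Gln): third position 2-fold.
Codon 2 CUA (Leu): third position 4-fold.
Codon 3 UCG (Ser): third position 4-fold.
Codon 4 GUU (Val): third position 4-fold.
Codon 5 UAU (Tyr): third position 2-fold.
Four-fold degenerate third positions: 3.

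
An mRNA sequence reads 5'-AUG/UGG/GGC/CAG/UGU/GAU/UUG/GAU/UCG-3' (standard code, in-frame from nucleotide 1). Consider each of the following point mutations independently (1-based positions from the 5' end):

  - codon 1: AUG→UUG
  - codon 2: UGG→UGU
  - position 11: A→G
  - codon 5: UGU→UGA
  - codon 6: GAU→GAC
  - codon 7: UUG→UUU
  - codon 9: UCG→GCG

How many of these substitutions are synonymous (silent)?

1

Codon 1: AUG (Met) → UUG (Leu) — missense.
Codon 2: UGG (Trp) → UGU (Cys) — missense.
Codon 4: CAG (Gln) → CGG (Arg) — missense.
Codon 5: UGU (Cys) → UGA (Stop) — nonsense.
Codon 6: GAU (Asp) → GAC (Asp) — synonymous.
Codon 7: UUG (Leu) → UUU (Phe) — missense.
Codon 9: UCG (Ser) → GCG (Ala) — missense.
Synonymous: 1 of 7.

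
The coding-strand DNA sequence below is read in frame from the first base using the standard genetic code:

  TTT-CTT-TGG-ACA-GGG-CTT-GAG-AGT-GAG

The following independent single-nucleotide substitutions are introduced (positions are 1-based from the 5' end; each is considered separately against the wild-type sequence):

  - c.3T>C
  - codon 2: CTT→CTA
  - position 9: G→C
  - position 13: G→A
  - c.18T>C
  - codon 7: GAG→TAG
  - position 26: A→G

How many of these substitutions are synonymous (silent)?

3

Codon 1: TTT (Phe) → TTC (Phe) — synonymous.
Codon 2: CTT (Leu) → CTA (Leu) — synonymous.
Codon 3: TGG (Trp) → TGC (Cys) — missense.
Codon 5: GGG (Gly) → AGG (Arg) — missense.
Codon 6: CTT (Leu) → CTC (Leu) — synonymous.
Codon 7: GAG (Glu) → TAG (Stop) — nonsense.
Codon 9: GAG (Glu) → GGG (Gly) — missense.
Synonymous: 3 of 7.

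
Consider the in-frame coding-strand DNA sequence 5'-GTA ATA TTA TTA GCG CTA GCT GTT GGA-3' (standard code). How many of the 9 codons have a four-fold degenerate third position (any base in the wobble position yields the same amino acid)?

Codon 1 GTA (Val): third position 4-fold.
Codon 2 ATA (Ile): third position 3-fold.
Codon 3 TTA (Leu): third position 2-fold.
Codon 4 TTA (Leu): third position 2-fold.
Codon 5 GCG (Ala): third position 4-fold.
Codon 6 CTA (Leu): third position 4-fold.
Codon 7 GCT (Ala): third position 4-fold.
Codon 8 GTT (Val): third position 4-fold.
Codon 9 GGA (Gly): third position 4-fold.
Four-fold degenerate third positions: 6.

6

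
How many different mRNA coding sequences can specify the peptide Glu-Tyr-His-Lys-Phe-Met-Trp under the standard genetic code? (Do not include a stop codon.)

Glu: 2 codons.
Tyr: 2 codons.
His: 2 codons.
Lys: 2 codons.
Phe: 2 codons.
Met: 1 codon.
Trp: 1 codon.
2 × 2 × 2 × 2 × 2 × 1 × 1 = 32.

32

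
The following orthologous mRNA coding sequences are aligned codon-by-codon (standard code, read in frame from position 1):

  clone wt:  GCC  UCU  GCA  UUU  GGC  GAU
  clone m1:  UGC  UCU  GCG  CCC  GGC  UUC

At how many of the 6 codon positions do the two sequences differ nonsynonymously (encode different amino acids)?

Codon 1: GCC Ala / UGC Cys — nonsynonymous.
Codon 2: UCU Ser / UCU Ser — identical.
Codon 3: GCA Ala / GCG Ala — synonymous.
Codon 4: UUU Phe / CCC Pro — nonsynonymous.
Codon 5: GGC Gly / GGC Gly — identical.
Codon 6: GAU Asp / UUC Phe — nonsynonymous.
Nonsynonymous differences: 3.

3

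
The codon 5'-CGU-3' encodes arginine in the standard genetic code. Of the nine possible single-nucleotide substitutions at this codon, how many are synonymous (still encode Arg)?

Position 1: none → 0 synonymous.
Position 2: none → 0 synonymous.
Position 3: CGC, CGA, CGG → 3 synonymous.
Total: 0 + 0 + 3 = 3.

3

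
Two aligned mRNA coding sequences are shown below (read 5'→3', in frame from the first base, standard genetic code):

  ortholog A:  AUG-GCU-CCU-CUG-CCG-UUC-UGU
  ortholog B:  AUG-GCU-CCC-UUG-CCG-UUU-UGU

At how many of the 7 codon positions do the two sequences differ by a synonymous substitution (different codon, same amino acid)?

Codon 1: AUG Met / AUG Met — identical.
Codon 2: GCU Ala / GCU Ala — identical.
Codon 3: CCU Pro / CCC Pro — synonymous.
Codon 4: CUG Leu / UUG Leu — synonymous.
Codon 5: CCG Pro / CCG Pro — identical.
Codon 6: UUC Phe / UUU Phe — synonymous.
Codon 7: UGU Cys / UGU Cys — identical.
Synonymous differences: 3.

3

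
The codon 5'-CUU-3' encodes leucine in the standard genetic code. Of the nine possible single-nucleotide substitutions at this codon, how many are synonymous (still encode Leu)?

3

Position 1: none → 0 synonymous.
Position 2: none → 0 synonymous.
Position 3: CUC, CUA, CUG → 3 synonymous.
Total: 0 + 0 + 3 = 3.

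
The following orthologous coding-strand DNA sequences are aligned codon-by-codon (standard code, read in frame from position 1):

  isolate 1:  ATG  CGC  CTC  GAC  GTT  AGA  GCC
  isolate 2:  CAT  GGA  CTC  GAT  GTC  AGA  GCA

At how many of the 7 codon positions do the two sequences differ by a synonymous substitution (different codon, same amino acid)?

Codon 1: ATG Met / CAT His — nonsynonymous.
Codon 2: CGC Arg / GGA Gly — nonsynonymous.
Codon 3: CTC Leu / CTC Leu — identical.
Codon 4: GAC Asp / GAT Asp — synonymous.
Codon 5: GTT Val / GTC Val — synonymous.
Codon 6: AGA Arg / AGA Arg — identical.
Codon 7: GCC Ala / GCA Ala — synonymous.
Synonymous differences: 3.

3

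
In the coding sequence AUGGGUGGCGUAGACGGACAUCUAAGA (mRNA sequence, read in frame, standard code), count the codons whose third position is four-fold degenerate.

Codon 1 AUG (Met): third position 1-fold.
Codon 2 GGU (Gly): third position 4-fold.
Codon 3 GGC (Gly): third position 4-fold.
Codon 4 GUA (Val): third position 4-fold.
Codon 5 GAC (Asp): third position 2-fold.
Codon 6 GGA (Gly): third position 4-fold.
Codon 7 CAU (His): third position 2-fold.
Codon 8 CUA (Leu): third position 4-fold.
Codon 9 AGA (Arg): third position 2-fold.
Four-fold degenerate third positions: 5.

5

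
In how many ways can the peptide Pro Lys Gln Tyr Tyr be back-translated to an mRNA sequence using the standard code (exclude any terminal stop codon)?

Pro: 4 codons.
Lys: 2 codons.
Gln: 2 codons.
Tyr: 2 codons.
Tyr: 2 codons.
4 × 2 × 2 × 2 × 2 = 64.

64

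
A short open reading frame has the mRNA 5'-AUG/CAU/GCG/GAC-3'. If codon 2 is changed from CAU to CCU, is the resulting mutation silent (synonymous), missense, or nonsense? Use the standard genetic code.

missense

Position 5 falls in codon 2: CAU → His.
After the substitution the codon is CCU → Pro.
His ≠ Pro, so this is a missense mutation.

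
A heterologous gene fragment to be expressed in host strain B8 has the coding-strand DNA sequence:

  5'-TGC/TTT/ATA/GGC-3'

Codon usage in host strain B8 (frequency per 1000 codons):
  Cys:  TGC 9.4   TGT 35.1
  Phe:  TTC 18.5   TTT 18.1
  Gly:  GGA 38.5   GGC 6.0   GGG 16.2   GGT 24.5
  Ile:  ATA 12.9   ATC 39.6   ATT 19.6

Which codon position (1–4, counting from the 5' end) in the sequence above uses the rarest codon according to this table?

Codon 1 TGC (Cys): 9.4 per 1000.
Codon 2 TTT (Phe): 18.1 per 1000.
Codon 3 ATA (Ile): 12.9 per 1000.
Codon 4 GGC (Gly): 6.0 per 1000.
Lowest frequency is 6.0 at codon 4.

4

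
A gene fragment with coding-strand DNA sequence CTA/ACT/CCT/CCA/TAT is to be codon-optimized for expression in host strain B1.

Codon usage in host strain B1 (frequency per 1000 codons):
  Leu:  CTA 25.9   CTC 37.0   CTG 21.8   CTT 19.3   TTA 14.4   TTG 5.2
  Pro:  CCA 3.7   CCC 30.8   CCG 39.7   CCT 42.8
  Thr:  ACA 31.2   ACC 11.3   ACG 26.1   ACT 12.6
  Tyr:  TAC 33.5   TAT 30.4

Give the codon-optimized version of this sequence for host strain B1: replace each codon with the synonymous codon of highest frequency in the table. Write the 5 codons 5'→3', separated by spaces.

CTC ACA CCT CCT TAC

Codon 1 (Leu): best is CTC at 37.0.
Codon 2 (Thr): best is ACA at 31.2.
Codon 3 (Pro): best is CCT at 42.8.
Codon 4 (Pro): best is CCT at 42.8.
Codon 5 (Tyr): best is TAC at 33.5.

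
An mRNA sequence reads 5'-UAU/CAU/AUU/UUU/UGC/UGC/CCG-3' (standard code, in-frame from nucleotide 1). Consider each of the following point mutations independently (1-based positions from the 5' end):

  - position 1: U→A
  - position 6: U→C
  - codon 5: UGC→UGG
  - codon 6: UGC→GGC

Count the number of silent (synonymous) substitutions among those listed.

1

Codon 1: UAU (Tyr) → AAU (Asn) — missense.
Codon 2: CAU (His) → CAC (His) — synonymous.
Codon 5: UGC (Cys) → UGG (Trp) — missense.
Codon 6: UGC (Cys) → GGC (Gly) — missense.
Synonymous: 1 of 4.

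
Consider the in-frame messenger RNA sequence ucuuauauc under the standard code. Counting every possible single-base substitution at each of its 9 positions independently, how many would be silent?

6

Codon 1 (UCU, Ser): 3 synonymous substitutions.
Codon 2 (UAU, Tyr): 1 synonymous substitution.
Codon 3 (AUC, Ile): 2 synonymous substitutions.
Total: 3 + 1 + 2 = 6.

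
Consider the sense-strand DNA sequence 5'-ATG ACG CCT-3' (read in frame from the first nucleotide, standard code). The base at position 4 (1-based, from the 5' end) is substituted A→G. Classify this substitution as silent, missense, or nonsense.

Position 4 falls in codon 2: ACG → Thr.
After the substitution the codon is GCG → Ala.
Thr ≠ Ala, so this is a missense mutation.

missense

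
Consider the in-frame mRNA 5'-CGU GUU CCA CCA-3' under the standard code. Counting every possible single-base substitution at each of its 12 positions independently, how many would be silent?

12

Codon 1 (CGU, Arg): 3 synonymous substitutions.
Codon 2 (GUU, Val): 3 synonymous substitutions.
Codon 3 (CCA, Pro): 3 synonymous substitutions.
Codon 4 (CCA, Pro): 3 synonymous substitutions.
Total: 3 + 3 + 3 + 3 = 12.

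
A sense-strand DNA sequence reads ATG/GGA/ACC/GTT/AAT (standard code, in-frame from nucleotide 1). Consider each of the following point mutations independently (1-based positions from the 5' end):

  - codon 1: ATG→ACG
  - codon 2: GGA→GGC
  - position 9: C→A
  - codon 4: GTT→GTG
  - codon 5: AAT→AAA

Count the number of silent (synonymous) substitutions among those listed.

3

Codon 1: ATG (Met) → ACG (Thr) — missense.
Codon 2: GGA (Gly) → GGC (Gly) — synonymous.
Codon 3: ACC (Thr) → ACA (Thr) — synonymous.
Codon 4: GTT (Val) → GTG (Val) — synonymous.
Codon 5: AAT (Asn) → AAA (Lys) — missense.
Synonymous: 3 of 5.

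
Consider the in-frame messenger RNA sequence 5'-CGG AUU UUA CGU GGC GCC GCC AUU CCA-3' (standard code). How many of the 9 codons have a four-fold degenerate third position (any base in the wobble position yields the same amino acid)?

Codon 1 CGG (Arg): third position 4-fold.
Codon 2 AUU (Ile): third position 3-fold.
Codon 3 UUA (Leu): third position 2-fold.
Codon 4 CGU (Arg): third position 4-fold.
Codon 5 GGC (Gly): third position 4-fold.
Codon 6 GCC (Ala): third position 4-fold.
Codon 7 GCC (Ala): third position 4-fold.
Codon 8 AUU (Ile): third position 3-fold.
Codon 9 CCA (Pro): third position 4-fold.
Four-fold degenerate third positions: 6.

6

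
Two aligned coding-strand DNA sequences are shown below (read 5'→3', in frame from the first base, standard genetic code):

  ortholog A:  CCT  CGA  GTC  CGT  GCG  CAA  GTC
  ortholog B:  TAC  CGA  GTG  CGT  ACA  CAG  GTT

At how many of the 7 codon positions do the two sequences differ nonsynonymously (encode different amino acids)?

2

Codon 1: CCT Pro / TAC Tyr — nonsynonymous.
Codon 2: CGA Arg / CGA Arg — identical.
Codon 3: GTC Val / GTG Val — synonymous.
Codon 4: CGT Arg / CGT Arg — identical.
Codon 5: GCG Ala / ACA Thr — nonsynonymous.
Codon 6: CAA Gln / CAG Gln — synonymous.
Codon 7: GTC Val / GTT Val — synonymous.
Nonsynonymous differences: 2.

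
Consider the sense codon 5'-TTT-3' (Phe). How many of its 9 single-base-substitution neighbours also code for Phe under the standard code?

Position 1: none → 0 synonymous.
Position 2: none → 0 synonymous.
Position 3: TTC → 1 synonymous.
Total: 0 + 0 + 1 = 1.

1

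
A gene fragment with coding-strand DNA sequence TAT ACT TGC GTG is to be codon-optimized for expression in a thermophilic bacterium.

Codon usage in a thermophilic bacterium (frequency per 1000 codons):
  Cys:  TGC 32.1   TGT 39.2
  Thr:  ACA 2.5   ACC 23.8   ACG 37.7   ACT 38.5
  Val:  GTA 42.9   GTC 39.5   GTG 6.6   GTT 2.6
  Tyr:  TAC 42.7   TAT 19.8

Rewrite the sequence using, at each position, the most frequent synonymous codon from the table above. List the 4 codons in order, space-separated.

Codon 1 (Tyr): best is TAC at 42.7.
Codon 2 (Thr): best is ACT at 38.5.
Codon 3 (Cys): best is TGT at 39.2.
Codon 4 (Val): best is GTA at 42.9.

TAC ACT TGT GTA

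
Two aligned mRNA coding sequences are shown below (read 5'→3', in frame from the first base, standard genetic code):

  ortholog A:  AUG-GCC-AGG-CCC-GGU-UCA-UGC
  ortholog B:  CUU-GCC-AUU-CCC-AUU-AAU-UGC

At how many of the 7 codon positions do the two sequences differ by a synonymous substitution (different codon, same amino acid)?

0

Codon 1: AUG Met / CUU Leu — nonsynonymous.
Codon 2: GCC Ala / GCC Ala — identical.
Codon 3: AGG Arg / AUU Ile — nonsynonymous.
Codon 4: CCC Pro / CCC Pro — identical.
Codon 5: GGU Gly / AUU Ile — nonsynonymous.
Codon 6: UCA Ser / AAU Asn — nonsynonymous.
Codon 7: UGC Cys / UGC Cys — identical.
Synonymous differences: 0.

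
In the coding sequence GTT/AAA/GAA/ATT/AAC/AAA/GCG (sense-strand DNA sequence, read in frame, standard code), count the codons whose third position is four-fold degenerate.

Codon 1 GTT (Val): third position 4-fold.
Codon 2 AAA (Lys): third position 2-fold.
Codon 3 GAA (Glu): third position 2-fold.
Codon 4 ATT (Ile): third position 3-fold.
Codon 5 AAC (Asn): third position 2-fold.
Codon 6 AAA (Lys): third position 2-fold.
Codon 7 GCG (Ala): third position 4-fold.
Four-fold degenerate third positions: 2.

2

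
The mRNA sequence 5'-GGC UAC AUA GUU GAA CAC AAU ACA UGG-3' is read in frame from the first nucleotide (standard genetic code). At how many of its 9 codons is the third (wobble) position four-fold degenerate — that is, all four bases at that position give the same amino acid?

Codon 1 GGC (Gly): third position 4-fold.
Codon 2 UAC (Tyr): third position 2-fold.
Codon 3 AUA (Ile): third position 3-fold.
Codon 4 GUU (Val): third position 4-fold.
Codon 5 GAA (Glu): third position 2-fold.
Codon 6 CAC (His): third position 2-fold.
Codon 7 AAU (Asn): third position 2-fold.
Codon 8 ACA (Thr): third position 4-fold.
Codon 9 UGG (Trp): third position 1-fold.
Four-fold degenerate third positions: 3.

3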